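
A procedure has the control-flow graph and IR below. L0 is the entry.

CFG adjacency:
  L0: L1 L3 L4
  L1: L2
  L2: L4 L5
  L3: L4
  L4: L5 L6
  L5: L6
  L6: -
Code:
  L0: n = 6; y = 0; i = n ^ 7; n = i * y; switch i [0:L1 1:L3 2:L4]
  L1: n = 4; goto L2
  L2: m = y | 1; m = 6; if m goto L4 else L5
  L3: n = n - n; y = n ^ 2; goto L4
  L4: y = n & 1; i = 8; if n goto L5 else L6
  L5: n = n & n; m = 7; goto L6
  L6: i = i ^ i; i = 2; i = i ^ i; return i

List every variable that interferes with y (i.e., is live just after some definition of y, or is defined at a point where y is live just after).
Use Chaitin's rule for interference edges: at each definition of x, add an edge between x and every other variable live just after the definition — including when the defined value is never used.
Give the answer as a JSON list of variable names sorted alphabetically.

Answer: ["i", "n"]

Working:
Block summaries:
  L0 def {i,n,y} use ∅
  L1 def {n} use ∅
  L2 def {m} use {y}
  L3 def {n,y} use {n}
  L4 def {i,y} use {n}
  L5 def {m,n} use {n}
  L6 def {i} use {i}

Live sets:
  live L0: ∅→{i,n,y}
  live L1: {i,y}→{i,n,y}
  live L2: {i,n,y}→{i,n}
  live L3: {n}→{n}
  live L4: {n}→{i,n}
  live L5: {i,n}→{i}
  live L6: {i}→∅

Interfere edges:
  i↔{m,n,y}
  m↔{i,n}
  n↔{i,m,y}
  y↔{i,n}

N(y) = ["i", "n"]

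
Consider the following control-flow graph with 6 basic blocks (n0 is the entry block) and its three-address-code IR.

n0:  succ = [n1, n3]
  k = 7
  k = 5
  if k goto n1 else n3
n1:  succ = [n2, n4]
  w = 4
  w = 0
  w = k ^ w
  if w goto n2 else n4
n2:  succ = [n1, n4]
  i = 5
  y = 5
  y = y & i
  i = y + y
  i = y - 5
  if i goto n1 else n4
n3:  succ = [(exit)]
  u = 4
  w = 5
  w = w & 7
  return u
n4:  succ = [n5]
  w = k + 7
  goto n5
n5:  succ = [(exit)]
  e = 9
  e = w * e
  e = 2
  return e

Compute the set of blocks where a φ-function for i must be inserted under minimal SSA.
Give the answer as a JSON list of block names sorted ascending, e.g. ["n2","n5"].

Answer: ["n1", "n4"]

Analysis:
idom tree: n1←n0 n2←n1 n3←n0 n4←n1 n5←n4
Dom∩ at merges:
  n1: preds {n0,n2}: {n0} ∩ {n0,n1,n2} = {n0}; idom=n0
  n4: preds {n1,n2}: {n0,n1} ∩ {n0,n1,n2} = {n0,n1}; idom=n1

Frontier:
  n1←n0: walk · to n0
  n1←n2: walk n2→n1 to n0
  n4←n1: walk · to n1
  n4←n2: walk n2 to n1
  n0 → ∅
  n1 → {n1}
  n2 → {n1,n4}
  n3 → ∅
  n4 → ∅
  n5 → ∅

φ for i: defs {n2}
  DF⁺ = {n1,n4}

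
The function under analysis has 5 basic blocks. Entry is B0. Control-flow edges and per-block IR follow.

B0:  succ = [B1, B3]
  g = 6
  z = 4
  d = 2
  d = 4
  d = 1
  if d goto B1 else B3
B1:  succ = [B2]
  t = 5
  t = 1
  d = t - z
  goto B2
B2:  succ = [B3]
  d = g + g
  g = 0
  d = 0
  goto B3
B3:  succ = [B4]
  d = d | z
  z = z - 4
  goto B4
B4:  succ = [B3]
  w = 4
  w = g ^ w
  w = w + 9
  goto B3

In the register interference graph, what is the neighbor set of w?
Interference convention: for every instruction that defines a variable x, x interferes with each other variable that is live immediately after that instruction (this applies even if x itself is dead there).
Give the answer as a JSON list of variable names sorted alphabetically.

def/use:
  B0: def={d,g,z} ue=∅
  B1: def={d,t} ue={z}
  B2: def={d,g} ue={g}
  B3: def={d,z} ue={d,z}
  B4: def={w} ue={g}

Liveness:
  B0 li=∅ lo={d,g,z}
  B1 li={g,z} lo={g,z}
  B2 li={g,z} lo={d,g,z}
  B3 li={d,g,z} lo={d,g,z}
  B4 li={d,g,z} lo={d,g,z}

Interfere edges:
  d — {g,w,z}
  g — {d,t,w,z}
  t — {g,z}
  w — {d,g,z}
  z — {d,g,t,w}

N(w) = ["d", "g", "z"]

Answer: ["d", "g", "z"]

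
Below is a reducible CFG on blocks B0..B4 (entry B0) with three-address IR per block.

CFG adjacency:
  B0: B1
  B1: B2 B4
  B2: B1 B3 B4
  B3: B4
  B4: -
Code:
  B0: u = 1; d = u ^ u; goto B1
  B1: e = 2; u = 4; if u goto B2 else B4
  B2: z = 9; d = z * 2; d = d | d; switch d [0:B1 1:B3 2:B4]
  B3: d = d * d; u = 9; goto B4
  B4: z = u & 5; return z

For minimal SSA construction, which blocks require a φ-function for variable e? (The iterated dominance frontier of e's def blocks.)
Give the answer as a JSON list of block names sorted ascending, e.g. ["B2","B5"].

Answer: ["B1"]

Derivation:
idom tree: B1←B0 B2←B1 B3←B2 B4←B1
Dom∩ at merges:
  B1: preds {B0,B2}: {B0} ∩ {B0,B1,B2} = {B0}; idom=B0
  B4: preds {B1,B2,B3}: {B0,B1} ∩ {B0,B1,B2} ∩ {B0,B1,B2,B3} = {B0,B1}; idom=B1

DF walk-up:
  B1←B0: walk · to B0
  B1←B2: walk B2→B1 to B0
  B4←B1: walk · to B1
  B4←B2: walk B2 to B1
  B4←B3: walk B3→B2 to B1
  DF(B0)=∅
  DF(B1)={B1}
  DF(B2)={B1,B4}
  DF(B3)={B4}
  DF(B4)=∅

φ for e: defs {B1}
  DF⁺ = {B1}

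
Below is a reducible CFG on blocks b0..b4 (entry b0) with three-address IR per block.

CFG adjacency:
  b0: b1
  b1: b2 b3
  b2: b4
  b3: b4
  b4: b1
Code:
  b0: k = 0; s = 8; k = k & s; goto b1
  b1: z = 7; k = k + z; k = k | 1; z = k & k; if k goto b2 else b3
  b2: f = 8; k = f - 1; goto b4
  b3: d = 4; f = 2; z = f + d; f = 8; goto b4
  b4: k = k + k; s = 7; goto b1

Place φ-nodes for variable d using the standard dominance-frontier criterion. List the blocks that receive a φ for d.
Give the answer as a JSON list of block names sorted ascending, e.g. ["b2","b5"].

idom tree: b1←b0 b2←b1 b3←b1 b4←b1
Dom at joins:
  b1: preds {b0,b4}: {b0} ∩ {b0,b1,b4} = {b0}; idom=b0
  b4: preds {b2,b3}: {b0,b1,b2} ∩ {b0,b1,b3} = {b0,b1}; idom=b1

DF walk-up:
  b1←b0: walk · to b0
  b1←b4: walk b4→b1 to b0
  b4←b2: walk b2 to b1
  b4←b3: walk b3 to b1
  b0 → ∅
  b1 → {b1}
  b2 → {b4}
  b3 → {b4}
  b4 → {b1}

φ for d: defs {b3}
  DF⁺ = {b1,b4}

Answer: ["b1", "b4"]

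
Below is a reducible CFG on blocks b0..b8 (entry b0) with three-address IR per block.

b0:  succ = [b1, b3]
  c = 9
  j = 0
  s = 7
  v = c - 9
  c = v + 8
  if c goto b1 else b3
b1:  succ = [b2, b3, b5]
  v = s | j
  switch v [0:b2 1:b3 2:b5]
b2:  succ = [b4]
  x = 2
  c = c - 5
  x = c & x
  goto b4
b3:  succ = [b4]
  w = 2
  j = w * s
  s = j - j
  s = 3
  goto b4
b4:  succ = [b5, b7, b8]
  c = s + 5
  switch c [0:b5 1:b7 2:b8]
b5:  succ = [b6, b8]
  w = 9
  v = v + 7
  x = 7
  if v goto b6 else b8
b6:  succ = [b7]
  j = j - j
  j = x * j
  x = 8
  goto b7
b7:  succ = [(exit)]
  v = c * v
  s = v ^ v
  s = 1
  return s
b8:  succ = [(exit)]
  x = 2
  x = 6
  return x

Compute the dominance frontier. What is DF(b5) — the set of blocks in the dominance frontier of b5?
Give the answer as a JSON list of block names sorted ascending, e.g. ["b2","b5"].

Answer: ["b7", "b8"]

Analysis:
idom tree: b1←b0 b2←b1 b3←b0 b4←b0 b5←b0 b6←b5 b7←b0 b8←b0
Join-block Dom:
  b3: preds {b0,b1}: {b0} ∩ {b0,b1} = {b0}; idom=b0
  b4: preds {b2,b3}: {b0,b1,b2} ∩ {b0,b3} = {b0}; idom=b0
  b5: preds {b1,b4}: {b0,b1} ∩ {b0,b4} = {b0}; idom=b0
  b7: preds {b4,b6}: {b0,b4} ∩ {b0,b5,b6} = {b0}; idom=b0
  b8: preds {b4,b5}: {b0,b4} ∩ {b0,b5} = {b0}; idom=b0

DF derivation:
  join b3 pred b0: · stop@b0
  join b3 pred b1: b1 stop@b0
  join b4 pred b2: b2→b1 stop@b0
  join b4 pred b3: b3 stop@b0
  join b5 pred b1: b1 stop@b0
  join b5 pred b4: b4 stop@b0
  join b7 pred b4: b4 stop@b0
  join b7 pred b6: b6→b5 stop@b0
  join b8 pred b4: b4 stop@b0
  join b8 pred b5: b5 stop@b0
  b0 → ∅
  b1 → {b3,b4,b5}
  b2 → {b4}
  b3 → {b4}
  b4 → {b5,b7,b8}
  b5 → {b7,b8}
  b6 → {b7}
  b7 → ∅
  b8 → ∅

DF(b5) = ["b7", "b8"]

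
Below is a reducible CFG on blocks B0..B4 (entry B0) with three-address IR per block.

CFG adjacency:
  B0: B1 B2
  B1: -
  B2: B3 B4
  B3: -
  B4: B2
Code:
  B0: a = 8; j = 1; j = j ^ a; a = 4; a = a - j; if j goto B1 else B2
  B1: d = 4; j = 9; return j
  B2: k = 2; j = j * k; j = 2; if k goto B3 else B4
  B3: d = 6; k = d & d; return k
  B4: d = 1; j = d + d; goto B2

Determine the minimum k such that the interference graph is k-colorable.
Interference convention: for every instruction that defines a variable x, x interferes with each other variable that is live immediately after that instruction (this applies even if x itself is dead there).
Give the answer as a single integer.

Answer: 2

Derivation:
Per-block:
  B0: def={a,j} ue=∅
  B1: def={d,j} ue=∅
  B2: def={j,k} ue={j}
  B3: def={d,k} ue=∅
  B4: def={d,j} ue=∅

Backward fixpoint:
  B0: in=∅ out={j}
  B1: in=∅ out=∅
  B2: in={j} out=∅
  B3: in=∅ out=∅
  B4: in=∅ out={j}

Conflict graph:
  a — {j}
  d — ∅
  j — {a,k}
  k — {j}

Chromatic number:
  clique {a,j} ⇒ need ≥ 2
  assign a→r1 d→r0 j→r0 k→r1 — no edge inside a register ⇒ χ ≤ 2
  χ = 2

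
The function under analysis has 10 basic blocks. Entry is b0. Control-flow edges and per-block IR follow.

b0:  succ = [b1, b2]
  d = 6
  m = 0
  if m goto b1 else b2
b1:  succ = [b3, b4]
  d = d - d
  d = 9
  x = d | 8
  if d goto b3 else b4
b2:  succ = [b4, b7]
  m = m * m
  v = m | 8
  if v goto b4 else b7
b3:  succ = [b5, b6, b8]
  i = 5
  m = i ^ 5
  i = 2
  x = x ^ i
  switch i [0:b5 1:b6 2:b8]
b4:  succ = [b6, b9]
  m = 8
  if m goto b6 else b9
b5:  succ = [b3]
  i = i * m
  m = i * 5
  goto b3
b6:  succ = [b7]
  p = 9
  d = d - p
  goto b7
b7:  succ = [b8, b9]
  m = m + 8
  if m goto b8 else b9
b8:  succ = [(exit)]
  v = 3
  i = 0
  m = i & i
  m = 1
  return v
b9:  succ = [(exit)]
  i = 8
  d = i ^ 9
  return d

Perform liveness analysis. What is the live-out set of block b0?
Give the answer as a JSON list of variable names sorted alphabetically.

def/use:
  b0: {d,m} / ∅
  b1: {d,x} / {d}
  b2: {m,v} / {m}
  b3: {i,m,x} / {x}
  b4: {m} / ∅
  b5: {i,m} / {i,m}
  b6: {d,p} / {d}
  b7: {m} / {m}
  b8: {i,m,v} / ∅
  b9: {d,i} / ∅

Live sets:
  live b0: ∅→{d,m}
  live b1: {d}→{d,x}
  live b2: {d,m}→{d,m}
  live b3: {d,x}→{d,i,m,x}
  live b4: {d}→{d,m}
  live b5: {d,i,m,x}→{d,x}
  live b6: {d,m}→{m}
  live b7: {m}→∅
  live b8: ∅→∅
  live b9: ∅→∅

live-out(b0) = ["d", "m"]

Answer: ["d", "m"]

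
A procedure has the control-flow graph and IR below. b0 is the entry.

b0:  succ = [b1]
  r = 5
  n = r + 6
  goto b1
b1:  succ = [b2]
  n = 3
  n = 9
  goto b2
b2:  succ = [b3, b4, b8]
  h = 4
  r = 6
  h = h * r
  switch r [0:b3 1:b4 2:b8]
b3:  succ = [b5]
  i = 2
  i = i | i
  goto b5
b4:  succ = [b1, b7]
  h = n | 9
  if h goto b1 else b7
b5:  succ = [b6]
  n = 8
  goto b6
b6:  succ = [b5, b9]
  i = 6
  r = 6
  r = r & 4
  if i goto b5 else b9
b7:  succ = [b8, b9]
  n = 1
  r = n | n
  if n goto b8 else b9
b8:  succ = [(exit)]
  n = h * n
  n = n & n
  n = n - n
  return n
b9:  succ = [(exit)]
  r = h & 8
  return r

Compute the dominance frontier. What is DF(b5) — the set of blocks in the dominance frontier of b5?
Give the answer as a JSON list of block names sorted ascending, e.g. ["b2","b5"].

idom tree: b1←b0 b2←b1 b3←b2 b4←b2 b5←b3 b6←b5 b7←b4 b8←b2 b9←b2
Dom∩ at merges:
  b1: preds {b0,b4}: {b0} ∩ {b0,b1,b2,b4} = {b0}; idom=b0
  b5: preds {b3,b6}: {b0,b1,b2,b3} ∩ {b0,b1,b2,b3,b5,b6} = {b0,b1,b2,b3}; idom=b3
  b8: preds {b2,b7}: {b0,b1,b2} ∩ {b0,b1,b2,b4,b7} = {b0,b1,b2}; idom=b2
  b9: preds {b6,b7}: {b0,b1,b2,b3,b5,b6} ∩ {b0,b1,b2,b4,b7} = {b0,b1,b2}; idom=b2

Frontier:
  b1←b0: walk · to b0
  b1←b4: walk b4→b2→b1 to b0
  b5←b3: walk · to b3
  b5←b6: walk b6→b5 to b3
  b8←b2: walk · to b2
  b8←b7: walk b7→b4 to b2
  b9←b6: walk b6→b5→b3 to b2
  b9←b7: walk b7→b4 to b2
  b0: DF=∅
  b1: DF={b1}
  b2: DF={b1}
  b3: DF={b9}
  b4: DF={b1,b8,b9}
  b5: DF={b5,b9}
  b6: DF={b5,b9}
  b7: DF={b8,b9}
  b8: DF=∅
  b9: DF=∅

DF(b5) = ["b5", "b9"]

Answer: ["b5", "b9"]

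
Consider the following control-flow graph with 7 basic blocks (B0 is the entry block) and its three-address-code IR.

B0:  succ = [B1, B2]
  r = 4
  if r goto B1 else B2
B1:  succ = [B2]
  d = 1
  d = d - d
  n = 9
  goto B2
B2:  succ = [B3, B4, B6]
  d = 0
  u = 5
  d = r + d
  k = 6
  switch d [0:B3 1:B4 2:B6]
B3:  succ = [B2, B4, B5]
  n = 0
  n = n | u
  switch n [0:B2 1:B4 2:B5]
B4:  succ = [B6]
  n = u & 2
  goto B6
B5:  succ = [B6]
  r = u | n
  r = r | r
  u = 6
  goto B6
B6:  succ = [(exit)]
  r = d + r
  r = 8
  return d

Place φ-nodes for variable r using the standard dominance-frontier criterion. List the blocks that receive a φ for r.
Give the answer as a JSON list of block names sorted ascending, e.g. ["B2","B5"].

idom tree: B1←B0 B2←B0 B3←B2 B4←B2 B5←B3 B6←B2
Join-block Dom:
  B2: preds {B0,B1,B3}: {B0} ∩ {B0,B1} ∩ {B0,B2,B3} = {B0}; idom=B0
  B4: preds {B2,B3}: {B0,B2} ∩ {B0,B2,B3} = {B0,B2}; idom=B2
  B6: preds {B2,B4,B5}: {B0,B2} ∩ {B0,B2,B4} ∩ {B0,B2,B3,B5} = {B0,B2}; idom=B2

DF derivation:
  B2←B0: walk · to B0
  B2←B1: walk B1 to B0
  B2←B3: walk B3→B2 to B0
  B4←B2: walk · to B2
  B4←B3: walk B3 to B2
  B6←B2: walk · to B2
  B6←B4: walk B4 to B2
  B6←B5: walk B5→B3 to B2
  DF(B0)=∅
  DF(B1)={B2}
  DF(B2)={B2}
  DF(B3)={B2,B4,B6}
  DF(B4)={B6}
  DF(B5)={B6}
  DF(B6)=∅

φ for r: defs {B0,B5,B6}
  DF⁺ = {B6}

Answer: ["B6"]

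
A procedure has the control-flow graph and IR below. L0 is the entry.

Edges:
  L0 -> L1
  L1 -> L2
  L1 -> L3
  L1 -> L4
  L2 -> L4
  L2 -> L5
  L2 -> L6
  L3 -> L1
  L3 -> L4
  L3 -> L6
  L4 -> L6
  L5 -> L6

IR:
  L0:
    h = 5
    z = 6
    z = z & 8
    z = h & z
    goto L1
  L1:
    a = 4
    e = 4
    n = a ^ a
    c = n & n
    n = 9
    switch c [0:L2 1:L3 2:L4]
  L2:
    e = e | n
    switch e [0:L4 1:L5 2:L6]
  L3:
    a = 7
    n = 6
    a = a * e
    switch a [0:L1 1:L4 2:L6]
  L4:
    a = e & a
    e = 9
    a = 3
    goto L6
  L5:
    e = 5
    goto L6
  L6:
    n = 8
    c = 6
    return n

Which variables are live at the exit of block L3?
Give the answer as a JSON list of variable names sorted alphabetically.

def/use:
  L0: {h,z} / ∅
  L1: {a,c,e,n} / ∅
  L2: {e} / {e,n}
  L3: {a,n} / {e}
  L4: {a,e} / {a,e}
  L5: {e} / ∅
  L6: {c,n} / ∅

Liveness:
  live L0: ∅→∅
  live L1: ∅→{a,e,n}
  live L2: {a,e,n}→{a,e}
  live L3: {e}→{a,e}
  live L4: {a,e}→∅
  live L5: ∅→∅
  live L6: ∅→∅

live-out(L3) = ["a", "e"]

Answer: ["a", "e"]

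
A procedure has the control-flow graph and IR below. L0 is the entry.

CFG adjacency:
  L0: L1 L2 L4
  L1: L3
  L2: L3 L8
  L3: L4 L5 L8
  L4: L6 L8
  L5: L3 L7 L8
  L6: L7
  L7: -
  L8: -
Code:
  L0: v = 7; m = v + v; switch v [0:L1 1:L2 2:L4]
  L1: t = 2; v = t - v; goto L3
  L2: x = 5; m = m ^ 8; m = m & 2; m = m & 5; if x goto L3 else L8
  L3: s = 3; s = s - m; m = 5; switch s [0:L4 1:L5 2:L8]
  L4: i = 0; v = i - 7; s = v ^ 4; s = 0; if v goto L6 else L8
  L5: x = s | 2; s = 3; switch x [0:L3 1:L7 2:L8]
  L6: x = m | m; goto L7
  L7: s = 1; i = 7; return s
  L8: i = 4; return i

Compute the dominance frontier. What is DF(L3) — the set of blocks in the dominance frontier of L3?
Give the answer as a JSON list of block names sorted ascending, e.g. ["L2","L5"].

idom tree: L1←L0 L2←L0 L3←L0 L4←L0 L5←L3 L6←L4 L7←L0 L8←L0
Join-block Dom:
  L3: preds {L1,L2,L5}: {L0,L1} ∩ {L0,L2} ∩ {L0,L3,L5} = {L0}; idom=L0
  L4: preds {L0,L3}: {L0} ∩ {L0,L3} = {L0}; idom=L0
  L7: preds {L5,L6}: {L0,L3,L5} ∩ {L0,L4,L6} = {L0}; idom=L0
  L8: preds {L2,L3,L4,L5}: {L0,L2} ∩ {L0,L3} ∩ {L0,L4} ∩ {L0,L3,L5} = {L0}; idom=L0

Frontier:
  L3←L1: walk L1 to L0
  L3←L2: walk L2 to L0
  L3←L5: walk L5→L3 to L0
  L4←L0: walk · to L0
  L4←L3: walk L3 to L0
  L7←L5: walk L5→L3 to L0
  L7←L6: walk L6→L4 to L0
  L8←L2: walk L2 to L0
  L8←L3: walk L3 to L0
  L8←L4: walk L4 to L0
  L8←L5: walk L5→L3 to L0
  DF(L0)=∅
  DF(L1)={L3}
  DF(L2)={L3,L8}
  DF(L3)={L3,L4,L7,L8}
  DF(L4)={L7,L8}
  DF(L5)={L3,L7,L8}
  DF(L6)={L7}
  DF(L7)=∅
  DF(L8)=∅

DF(L3) = ["L3", "L4", "L7", "L8"]

Answer: ["L3", "L4", "L7", "L8"]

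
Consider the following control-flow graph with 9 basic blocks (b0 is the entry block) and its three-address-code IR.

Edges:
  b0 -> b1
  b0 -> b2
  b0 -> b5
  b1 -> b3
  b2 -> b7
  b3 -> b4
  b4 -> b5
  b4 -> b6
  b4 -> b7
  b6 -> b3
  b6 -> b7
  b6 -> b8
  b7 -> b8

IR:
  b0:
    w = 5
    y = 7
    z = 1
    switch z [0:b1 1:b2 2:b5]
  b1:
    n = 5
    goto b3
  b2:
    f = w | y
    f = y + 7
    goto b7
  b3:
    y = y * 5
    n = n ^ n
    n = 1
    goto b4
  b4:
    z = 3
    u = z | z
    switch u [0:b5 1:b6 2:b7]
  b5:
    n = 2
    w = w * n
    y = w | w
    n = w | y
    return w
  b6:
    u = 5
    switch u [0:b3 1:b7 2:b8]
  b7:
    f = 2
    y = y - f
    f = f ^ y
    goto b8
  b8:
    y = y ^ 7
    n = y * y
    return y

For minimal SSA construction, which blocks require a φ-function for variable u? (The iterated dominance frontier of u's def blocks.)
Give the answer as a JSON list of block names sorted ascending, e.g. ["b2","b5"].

Answer: ["b3", "b5", "b7", "b8"]

Analysis:
idom tree: b1←b0 b2←b0 b3←b1 b4←b3 b5←b0 b6←b4 b7←b0 b8←b0
Dom at joins:
  b3: preds {b1,b6}: {b0,b1} ∩ {b0,b1,b3,b4,b6} = {b0,b1}; idom=b1
  b5: preds {b0,b4}: {b0} ∩ {b0,b1,b3,b4} = {b0}; idom=b0
  b7: preds {b2,b4,b6}: {b0,b2} ∩ {b0,b1,b3,b4} ∩ {b0,b1,b3,b4,b6} = {b0}; idom=b0
  b8: preds {b6,b7}: {b0,b1,b3,b4,b6} ∩ {b0,b7} = {b0}; idom=b0

DF derivation:
  join b3 pred b1: · stop@b1
  join b3 pred b6: b6→b4→b3 stop@b1
  join b5 pred b0: · stop@b0
  join b5 pred b4: b4→b3→b1 stop@b0
  join b7 pred b2: b2 stop@b0
  join b7 pred b4: b4→b3→b1 stop@b0
  join b7 pred b6: b6→b4→b3→b1 stop@b0
  join b8 pred b6: b6→b4→b3→b1 stop@b0
  join b8 pred b7: b7 stop@b0
  b0: DF=∅
  b1: DF={b5,b7,b8}
  b2: DF={b7}
  b3: DF={b3,b5,b7,b8}
  b4: DF={b3,b5,b7,b8}
  b5: DF=∅
  b6: DF={b3,b7,b8}
  b7: DF={b8}
  b8: DF=∅

φ for u: defs {b4,b6}
  DF⁺ = {b3,b5,b7,b8}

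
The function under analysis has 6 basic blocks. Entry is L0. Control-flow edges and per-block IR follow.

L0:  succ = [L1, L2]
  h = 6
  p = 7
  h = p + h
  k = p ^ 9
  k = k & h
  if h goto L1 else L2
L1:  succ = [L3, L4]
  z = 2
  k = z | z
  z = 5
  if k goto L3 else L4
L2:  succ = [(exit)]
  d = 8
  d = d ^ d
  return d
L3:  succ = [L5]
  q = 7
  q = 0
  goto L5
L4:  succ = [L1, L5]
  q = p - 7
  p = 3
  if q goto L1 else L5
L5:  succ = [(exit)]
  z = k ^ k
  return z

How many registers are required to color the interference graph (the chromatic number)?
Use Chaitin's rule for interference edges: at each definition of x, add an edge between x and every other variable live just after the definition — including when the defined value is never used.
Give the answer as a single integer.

Answer: 3

Derivation:
Block summaries:
  L0 def {h,k,p} use ∅
  L1 def {k,z} use ∅
  L2 def {d} use ∅
  L3 def {q} use ∅
  L4 def {p,q} use {p}
  L5 def {z} use {k}

Live sets:
  live L0: ∅→{p}
  live L1: {p}→{k,p}
  live L2: ∅→∅
  live L3: {k}→{k}
  live L4: {k,p}→{k,p}
  live L5: {k}→∅

Interfere edges:
  d↔∅
  h↔{k,p}
  k↔{h,p,q,z}
  p↔{h,k,q,z}
  q↔{k,p}
  z↔{k,p}

Chromatic number:
  clique {h,k,p} ⇒ need ≥ 3
  3-colouring: R0={d,k}  R1={p}  R2={h,q,z}
  χ = 3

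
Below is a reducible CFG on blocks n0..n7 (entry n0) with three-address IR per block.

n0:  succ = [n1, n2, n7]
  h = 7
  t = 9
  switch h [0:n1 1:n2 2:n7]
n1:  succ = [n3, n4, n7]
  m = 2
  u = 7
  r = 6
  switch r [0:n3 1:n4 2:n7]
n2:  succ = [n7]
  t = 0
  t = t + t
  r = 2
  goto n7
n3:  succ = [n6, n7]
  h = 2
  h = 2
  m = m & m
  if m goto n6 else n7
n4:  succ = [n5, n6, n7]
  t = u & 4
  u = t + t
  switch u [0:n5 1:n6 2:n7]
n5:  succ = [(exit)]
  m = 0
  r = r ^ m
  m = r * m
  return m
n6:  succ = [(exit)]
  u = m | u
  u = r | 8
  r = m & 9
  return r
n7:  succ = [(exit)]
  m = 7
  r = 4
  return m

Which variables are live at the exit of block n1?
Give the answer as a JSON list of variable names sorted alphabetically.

Answer: ["m", "r", "u"]

Working:
def/use:
  n0: {h,t} / ∅
  n1: {m,r,u} / ∅
  n2: {r,t} / ∅
  n3: {h,m} / {m}
  n4: {t,u} / {u}
  n5: {m,r} / {r}
  n6: {r,u} / {m,r,u}
  n7: {m,r} / ∅

Backward fixpoint:
  n0 li=∅ lo=∅
  n1 li=∅ lo={m,r,u}
  n2 li=∅ lo=∅
  n3 li={m,r,u} lo={m,r,u}
  n4 li={m,r,u} lo={m,r,u}
  n5 li={r} lo=∅
  n6 li={m,r,u} lo=∅
  n7 li=∅ lo=∅

live-out(n1) = ["m", "r", "u"]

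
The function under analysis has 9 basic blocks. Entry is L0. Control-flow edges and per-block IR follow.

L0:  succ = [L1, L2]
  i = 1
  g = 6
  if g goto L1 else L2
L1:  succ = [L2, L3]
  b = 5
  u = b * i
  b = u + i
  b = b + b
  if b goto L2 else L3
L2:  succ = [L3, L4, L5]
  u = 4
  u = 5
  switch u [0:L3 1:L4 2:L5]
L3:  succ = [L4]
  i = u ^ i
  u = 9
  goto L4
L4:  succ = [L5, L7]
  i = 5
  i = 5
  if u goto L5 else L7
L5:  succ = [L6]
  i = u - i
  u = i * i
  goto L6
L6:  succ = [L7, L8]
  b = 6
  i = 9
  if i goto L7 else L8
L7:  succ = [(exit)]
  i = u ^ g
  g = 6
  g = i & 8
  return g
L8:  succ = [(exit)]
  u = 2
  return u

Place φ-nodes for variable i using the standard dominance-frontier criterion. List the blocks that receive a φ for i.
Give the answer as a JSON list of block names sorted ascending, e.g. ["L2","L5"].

Answer: ["L4", "L5", "L7"]

Analysis:
idom tree: L1←L0 L2←L0 L3←L0 L4←L0 L5←L0 L6←L5 L7←L0 L8←L6
Join-block Dom:
  L2: preds {L0,L1}: {L0} ∩ {L0,L1} = {L0}; idom=L0
  L3: preds {L1,L2}: {L0,L1} ∩ {L0,L2} = {L0}; idom=L0
  L4: preds {L2,L3}: {L0,L2} ∩ {L0,L3} = {L0}; idom=L0
  L5: preds {L2,L4}: {L0,L2} ∩ {L0,L4} = {L0}; idom=L0
  L7: preds {L4,L6}: {L0,L4} ∩ {L0,L5,L6} = {L0}; idom=L0

Frontier:
  join L2 pred L0: · stop@L0
  join L2 pred L1: L1 stop@L0
  join L3 pred L1: L1 stop@L0
  join L3 pred L2: L2 stop@L0
  join L4 pred L2: L2 stop@L0
  join L4 pred L3: L3 stop@L0
  join L5 pred L2: L2 stop@L0
  join L5 pred L4: L4 stop@L0
  join L7 pred L4: L4 stop@L0
  join L7 pred L6: L6→L5 stop@L0
  L0 → ∅
  L1 → {L2,L3}
  L2 → {L3,L4,L5}
  L3 → {L4}
  L4 → {L5,L7}
  L5 → {L7}
  L6 → {L7}
  L7 → ∅
  L8 → ∅

φ for i: defs {L0,L3,L4,L5,L6,L7}
  DF⁺ = {L4,L5,L7}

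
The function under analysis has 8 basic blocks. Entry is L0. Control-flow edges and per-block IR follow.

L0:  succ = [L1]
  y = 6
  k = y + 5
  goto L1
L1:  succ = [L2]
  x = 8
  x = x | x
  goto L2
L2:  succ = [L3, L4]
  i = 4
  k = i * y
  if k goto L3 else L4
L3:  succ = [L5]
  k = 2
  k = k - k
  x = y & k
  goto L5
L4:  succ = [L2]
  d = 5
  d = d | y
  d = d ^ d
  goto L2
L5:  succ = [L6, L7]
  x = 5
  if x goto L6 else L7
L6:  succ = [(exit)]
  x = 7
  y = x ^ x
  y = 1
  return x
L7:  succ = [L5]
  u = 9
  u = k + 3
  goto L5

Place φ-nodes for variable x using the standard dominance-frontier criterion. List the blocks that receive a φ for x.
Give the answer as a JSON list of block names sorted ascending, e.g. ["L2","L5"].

Answer: ["L5"]

Working:
idom tree: L1←L0 L2←L1 L3←L2 L4←L2 L5←L3 L6←L5 L7←L5
Dom∩ at merges:
  L2: preds {L1,L4}: {L0,L1} ∩ {L0,L1,L2,L4} = {L0,L1}; idom=L1
  L5: preds {L3,L7}: {L0,L1,L2,L3} ∩ {L0,L1,L2,L3,L5,L7} = {L0,L1,L2,L3}; idom=L3

DF walk-up:
  L2←L1: walk · to L1
  L2←L4: walk L4→L2 to L1
  L5←L3: walk · to L3
  L5←L7: walk L7→L5 to L3
  L0: DF=∅
  L1: DF=∅
  L2: DF={L2}
  L3: DF=∅
  L4: DF={L2}
  L5: DF={L5}
  L6: DF=∅
  L7: DF={L5}

φ for x: defs {L1,L3,L5,L6}
  DF⁺ = {L5}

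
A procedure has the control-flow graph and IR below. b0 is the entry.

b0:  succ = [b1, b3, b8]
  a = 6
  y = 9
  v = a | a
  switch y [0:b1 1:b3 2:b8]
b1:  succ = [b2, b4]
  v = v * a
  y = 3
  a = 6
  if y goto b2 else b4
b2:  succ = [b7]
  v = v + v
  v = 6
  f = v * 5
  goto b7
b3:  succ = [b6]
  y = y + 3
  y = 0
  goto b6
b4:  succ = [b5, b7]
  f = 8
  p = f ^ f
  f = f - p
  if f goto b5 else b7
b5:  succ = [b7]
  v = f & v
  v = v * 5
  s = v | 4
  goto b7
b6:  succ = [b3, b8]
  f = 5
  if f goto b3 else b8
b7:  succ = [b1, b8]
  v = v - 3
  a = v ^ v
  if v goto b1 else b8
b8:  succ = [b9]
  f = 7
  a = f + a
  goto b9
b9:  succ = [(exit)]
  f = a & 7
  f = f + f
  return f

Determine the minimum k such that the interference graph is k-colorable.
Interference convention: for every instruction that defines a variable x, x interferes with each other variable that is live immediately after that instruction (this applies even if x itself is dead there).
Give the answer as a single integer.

Answer: 4

Analysis:
Block summaries:
  b0: {a,v,y} / ∅
  b1: {a,v,y} / {a,v}
  b2: {f,v} / {v}
  b3: {y} / {y}
  b4: {f,p} / ∅
  b5: {s,v} / {f,v}
  b6: {f} / ∅
  b7: {a,v} / {v}
  b8: {a,f} / {a}
  b9: {f} / {a}

Live sets:
  live b0: ∅→{a,v,y}
  live b1: {a,v}→{v}
  live b2: {v}→{v}
  live b3: {a,y}→{a,y}
  live b4: {v}→{f,v}
  live b5: {f,v}→{v}
  live b6: {a,y}→{a,y}
  live b7: {v}→{a,v}
  live b8: {a}→{a}
  live b9: {a}→∅

Interference:
  a — {f,v,y}
  f — {a,p,v,y}
  p — {f,v}
  s — {v}
  v — {a,f,p,s,y}
  y — {a,f,v}

Colouring:
  clique {a,f,v,y} ⇒ need ≥ 4
  assign a→R2 f→R1 p→R2 s→R1 v→R0 y→R3 — no edge inside a register ⇒ χ ≤ 4
  χ = 4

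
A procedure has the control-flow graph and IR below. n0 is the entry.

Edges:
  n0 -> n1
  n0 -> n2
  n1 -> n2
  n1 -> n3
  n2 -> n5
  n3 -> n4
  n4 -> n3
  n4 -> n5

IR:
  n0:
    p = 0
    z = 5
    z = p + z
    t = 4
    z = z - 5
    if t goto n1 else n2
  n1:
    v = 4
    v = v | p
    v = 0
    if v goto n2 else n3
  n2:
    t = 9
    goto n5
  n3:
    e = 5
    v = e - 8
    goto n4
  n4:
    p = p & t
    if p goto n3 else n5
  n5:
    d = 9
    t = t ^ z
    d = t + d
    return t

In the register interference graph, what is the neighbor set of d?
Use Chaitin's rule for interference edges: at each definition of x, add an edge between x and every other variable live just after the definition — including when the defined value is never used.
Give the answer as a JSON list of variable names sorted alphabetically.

def/use:
  n0: def={p,t,z} ue=∅
  n1: def={v} ue={p}
  n2: def={t} ue=∅
  n3: def={e,v} ue=∅
  n4: def={p} ue={p,t}
  n5: def={d,t} ue={t,z}

Backward fixpoint:
  n0 li=∅ lo={p,t,z}
  n1 li={p,t,z} lo={p,t,z}
  n2 li={z} lo={t,z}
  n3 li={p,t,z} lo={p,t,z}
  n4 li={p,t,z} lo={p,t,z}
  n5 li={t,z} lo=∅

Conflict graph:
  d↔{t,z}
  e↔{p,t,z}
  p↔{e,t,v,z}
  t↔{d,e,p,v,z}
  v↔{p,t,z}
  z↔{d,e,p,t,v}

N(d) = ["t", "z"]

Answer: ["t", "z"]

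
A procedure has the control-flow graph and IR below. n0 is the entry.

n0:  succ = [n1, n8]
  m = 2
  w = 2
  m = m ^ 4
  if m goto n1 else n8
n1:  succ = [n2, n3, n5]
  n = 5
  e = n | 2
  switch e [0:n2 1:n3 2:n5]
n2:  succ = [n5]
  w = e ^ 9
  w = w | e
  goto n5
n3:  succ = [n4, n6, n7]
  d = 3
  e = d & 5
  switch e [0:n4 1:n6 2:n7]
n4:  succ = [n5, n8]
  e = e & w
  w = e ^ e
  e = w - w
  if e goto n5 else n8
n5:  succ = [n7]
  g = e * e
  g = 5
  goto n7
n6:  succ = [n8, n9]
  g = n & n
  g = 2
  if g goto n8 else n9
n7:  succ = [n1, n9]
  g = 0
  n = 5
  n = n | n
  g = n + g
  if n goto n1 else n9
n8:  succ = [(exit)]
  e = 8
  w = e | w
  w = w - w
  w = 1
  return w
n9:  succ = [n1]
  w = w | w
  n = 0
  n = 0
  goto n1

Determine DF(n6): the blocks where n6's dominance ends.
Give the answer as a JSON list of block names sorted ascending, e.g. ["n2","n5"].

Answer: ["n8", "n9"]

Working:
idom tree: n1←n0 n2←n1 n3←n1 n4←n3 n5←n1 n6←n3 n7←n1 n8←n0 n9←n1
Dom at joins:
  n1: preds {n0,n7,n9}: {n0} ∩ {n0,n1,n7} ∩ {n0,n1,n9} = {n0}; idom=n0
  n5: preds {n1,n2,n4}: {n0,n1} ∩ {n0,n1,n2} ∩ {n0,n1,n3,n4} = {n0,n1}; idom=n1
  n7: preds {n3,n5}: {n0,n1,n3} ∩ {n0,n1,n5} = {n0,n1}; idom=n1
  n8: preds {n0,n4,n6}: {n0} ∩ {n0,n1,n3,n4} ∩ {n0,n1,n3,n6} = {n0}; idom=n0
  n9: preds {n6,n7}: {n0,n1,n3,n6} ∩ {n0,n1,n7} = {n0,n1}; idom=n1

DF walk-up:
  join n1 pred n0: · stop@n0
  join n1 pred n7: n7→n1 stop@n0
  join n1 pred n9: n9→n1 stop@n0
  join n5 pred n1: · stop@n1
  join n5 pred n2: n2 stop@n1
  join n5 pred n4: n4→n3 stop@n1
  join n7 pred n3: n3 stop@n1
  join n7 pred n5: n5 stop@n1
  join n8 pred n0: · stop@n0
  join n8 pred n4: n4→n3→n1 stop@n0
  join n8 pred n6: n6→n3→n1 stop@n0
  join n9 pred n6: n6→n3 stop@n1
  join n9 pred n7: n7 stop@n1
  DF(n0)=∅
  DF(n1)={n1,n8}
  DF(n2)={n5}
  DF(n3)={n5,n7,n8,n9}
  DF(n4)={n5,n8}
  DF(n5)={n7}
  DF(n6)={n8,n9}
  DF(n7)={n1,n9}
  DF(n8)=∅
  DF(n9)={n1}

DF(n6) = ["n8", "n9"]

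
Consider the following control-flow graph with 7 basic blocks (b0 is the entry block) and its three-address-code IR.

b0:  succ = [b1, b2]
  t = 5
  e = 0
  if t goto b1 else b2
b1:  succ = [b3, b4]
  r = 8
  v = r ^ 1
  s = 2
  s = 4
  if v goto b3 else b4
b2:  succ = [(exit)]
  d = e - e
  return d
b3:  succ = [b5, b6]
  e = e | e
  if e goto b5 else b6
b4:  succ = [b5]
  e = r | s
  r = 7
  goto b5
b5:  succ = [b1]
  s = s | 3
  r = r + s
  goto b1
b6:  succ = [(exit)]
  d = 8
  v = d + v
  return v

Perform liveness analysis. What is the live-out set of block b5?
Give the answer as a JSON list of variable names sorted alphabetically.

Answer: ["e"]

Working:
Per-block:
  b0: {e,t} / ∅
  b1: {r,s,v} / ∅
  b2: {d} / {e}
  b3: {e} / {e}
  b4: {e,r} / {r,s}
  b5: {r,s} / {r,s}
  b6: {d,v} / {v}

Backward fixpoint:
  b0 li=∅ lo={e}
  b1 li={e} lo={e,r,s,v}
  b2 li={e} lo=∅
  b3 li={e,r,s,v} lo={e,r,s,v}
  b4 li={r,s} lo={e,r,s}
  b5 li={e,r,s} lo={e}
  b6 li={v} lo=∅

live-out(b5) = ["e"]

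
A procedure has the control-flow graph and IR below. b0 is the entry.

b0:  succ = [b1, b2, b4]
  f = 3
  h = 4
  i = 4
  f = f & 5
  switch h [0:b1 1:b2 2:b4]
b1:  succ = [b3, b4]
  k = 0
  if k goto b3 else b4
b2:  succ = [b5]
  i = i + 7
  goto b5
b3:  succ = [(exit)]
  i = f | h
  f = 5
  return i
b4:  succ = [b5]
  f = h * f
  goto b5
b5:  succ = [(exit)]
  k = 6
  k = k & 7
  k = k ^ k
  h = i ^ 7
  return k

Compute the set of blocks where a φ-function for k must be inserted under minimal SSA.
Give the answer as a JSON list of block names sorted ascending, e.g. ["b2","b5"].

Answer: ["b4", "b5"]

Derivation:
idom tree: b1←b0 b2←b0 b3←b1 b4←b0 b5←b0
Join-block Dom:
  b4: preds {b0,b1}: {b0} ∩ {b0,b1} = {b0}; idom=b0
  b5: preds {b2,b4}: {b0,b2} ∩ {b0,b4} = {b0}; idom=b0

Frontier:
  b4←b0: walk · to b0
  b4←b1: walk b1 to b0
  b5←b2: walk b2 to b0
  b5←b4: walk b4 to b0
  b0: DF=∅
  b1: DF={b4}
  b2: DF={b5}
  b3: DF=∅
  b4: DF={b5}
  b5: DF=∅

φ for k: defs {b1,b5}
  DF⁺ = {b4,b5}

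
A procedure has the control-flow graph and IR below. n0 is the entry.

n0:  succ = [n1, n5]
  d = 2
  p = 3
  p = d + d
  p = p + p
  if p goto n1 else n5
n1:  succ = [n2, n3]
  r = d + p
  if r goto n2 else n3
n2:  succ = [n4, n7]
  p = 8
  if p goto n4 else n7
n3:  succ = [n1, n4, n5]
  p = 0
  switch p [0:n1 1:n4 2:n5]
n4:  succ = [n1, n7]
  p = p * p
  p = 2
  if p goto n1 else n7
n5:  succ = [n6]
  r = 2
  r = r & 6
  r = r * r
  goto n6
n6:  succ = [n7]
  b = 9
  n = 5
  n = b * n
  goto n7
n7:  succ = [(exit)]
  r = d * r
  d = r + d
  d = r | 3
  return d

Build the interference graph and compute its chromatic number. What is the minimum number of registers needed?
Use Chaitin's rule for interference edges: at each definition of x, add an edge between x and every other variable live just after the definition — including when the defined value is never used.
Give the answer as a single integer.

def/use:
  n0: def={d,p} ue=∅
  n1: def={r} ue={d,p}
  n2: def={p} ue=∅
  n3: def={p} ue=∅
  n4: def={p} ue={p}
  n5: def={r} ue=∅
  n6: def={b,n} ue=∅
  n7: def={d,r} ue={d,r}

Backward fixpoint:
  live n0: ∅→{d,p}
  live n1: {d,p}→{d,r}
  live n2: {d,r}→{d,p,r}
  live n3: {d,r}→{d,p,r}
  live n4: {d,p,r}→{d,p,r}
  live n5: {d}→{d,r}
  live n6: {d,r}→{d,r}
  live n7: {d,r}→∅

Interfere edges:
  b: {d,n,r}
  d: {b,n,p,r}
  n: {b,d,r}
  p: {d,r}
  r: {b,d,n,p}

Registers:
  {b,d,n,r} pairwise interfere (4-clique) ⇒ χ ≥ 4
  4-colouring: R0={d}  R1={r}  R2={b,p}  R3={n}
  χ = 4

Answer: 4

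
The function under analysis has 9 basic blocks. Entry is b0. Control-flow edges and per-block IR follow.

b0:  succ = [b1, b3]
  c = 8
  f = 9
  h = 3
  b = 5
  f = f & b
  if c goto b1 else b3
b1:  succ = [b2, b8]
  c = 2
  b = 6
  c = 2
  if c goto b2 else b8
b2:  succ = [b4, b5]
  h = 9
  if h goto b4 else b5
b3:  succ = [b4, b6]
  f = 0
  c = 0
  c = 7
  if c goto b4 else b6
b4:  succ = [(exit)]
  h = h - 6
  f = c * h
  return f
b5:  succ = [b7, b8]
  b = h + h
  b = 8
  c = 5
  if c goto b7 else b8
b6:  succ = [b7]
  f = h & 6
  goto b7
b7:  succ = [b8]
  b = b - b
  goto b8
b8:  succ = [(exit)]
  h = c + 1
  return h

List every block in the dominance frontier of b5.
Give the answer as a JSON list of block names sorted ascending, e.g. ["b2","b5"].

idom tree: b1←b0 b2←b1 b3←b0 b4←b0 b5←b2 b6←b3 b7←b0 b8←b0
Join-block Dom:
  b4: preds {b2,b3}: {b0,b1,b2} ∩ {b0,b3} = {b0}; idom=b0
  b7: preds {b5,b6}: {b0,b1,b2,b5} ∩ {b0,b3,b6} = {b0}; idom=b0
  b8: preds {b1,b5,b7}: {b0,b1} ∩ {b0,b1,b2,b5} ∩ {b0,b7} = {b0}; idom=b0

DF walk-up:
  join b4 pred b2: b2→b1 stop@b0
  join b4 pred b3: b3 stop@b0
  join b7 pred b5: b5→b2→b1 stop@b0
  join b7 pred b6: b6→b3 stop@b0
  join b8 pred b1: b1 stop@b0
  join b8 pred b5: b5→b2→b1 stop@b0
  join b8 pred b7: b7 stop@b0
  DF(b0)=∅
  DF(b1)={b4,b7,b8}
  DF(b2)={b4,b7,b8}
  DF(b3)={b4,b7}
  DF(b4)=∅
  DF(b5)={b7,b8}
  DF(b6)={b7}
  DF(b7)={b8}
  DF(b8)=∅

DF(b5) = ["b7", "b8"]

Answer: ["b7", "b8"]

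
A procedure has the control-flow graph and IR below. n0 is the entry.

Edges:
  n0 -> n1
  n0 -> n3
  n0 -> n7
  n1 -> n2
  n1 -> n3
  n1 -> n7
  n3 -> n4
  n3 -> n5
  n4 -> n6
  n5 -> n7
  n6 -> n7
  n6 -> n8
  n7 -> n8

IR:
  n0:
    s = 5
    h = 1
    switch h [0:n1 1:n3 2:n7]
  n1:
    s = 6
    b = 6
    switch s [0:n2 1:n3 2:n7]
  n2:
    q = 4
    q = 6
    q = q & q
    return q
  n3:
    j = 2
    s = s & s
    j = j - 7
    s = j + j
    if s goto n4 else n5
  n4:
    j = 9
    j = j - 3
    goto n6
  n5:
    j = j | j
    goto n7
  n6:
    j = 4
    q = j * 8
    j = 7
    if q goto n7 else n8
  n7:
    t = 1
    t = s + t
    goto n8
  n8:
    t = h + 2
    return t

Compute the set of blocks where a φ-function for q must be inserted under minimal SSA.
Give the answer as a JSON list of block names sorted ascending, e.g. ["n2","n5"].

idom tree: n1←n0 n2←n1 n3←n0 n4←n3 n5←n3 n6←n4 n7←n0 n8←n0
Dom at joins:
  n3: preds {n0,n1}: {n0} ∩ {n0,n1} = {n0}; idom=n0
  n7: preds {n0,n1,n5,n6}: {n0} ∩ {n0,n1} ∩ {n0,n3,n5} ∩ {n0,n3,n4,n6} = {n0}; idom=n0
  n8: preds {n6,n7}: {n0,n3,n4,n6} ∩ {n0,n7} = {n0}; idom=n0

DF walk-up:
  n3←n0: walk · to n0
  n3←n1: walk n1 to n0
  n7←n0: walk · to n0
  n7←n1: walk n1 to n0
  n7←n5: walk n5→n3 to n0
  n7←n6: walk n6→n4→n3 to n0
  n8←n6: walk n6→n4→n3 to n0
  n8←n7: walk n7 to n0
  n0: DF=∅
  n1: DF={n3,n7}
  n2: DF=∅
  n3: DF={n7,n8}
  n4: DF={n7,n8}
  n5: DF={n7}
  n6: DF={n7,n8}
  n7: DF={n8}
  n8: DF=∅

φ for q: defs {n2,n6}
  DF⁺ = {n7,n8}

Answer: ["n7", "n8"]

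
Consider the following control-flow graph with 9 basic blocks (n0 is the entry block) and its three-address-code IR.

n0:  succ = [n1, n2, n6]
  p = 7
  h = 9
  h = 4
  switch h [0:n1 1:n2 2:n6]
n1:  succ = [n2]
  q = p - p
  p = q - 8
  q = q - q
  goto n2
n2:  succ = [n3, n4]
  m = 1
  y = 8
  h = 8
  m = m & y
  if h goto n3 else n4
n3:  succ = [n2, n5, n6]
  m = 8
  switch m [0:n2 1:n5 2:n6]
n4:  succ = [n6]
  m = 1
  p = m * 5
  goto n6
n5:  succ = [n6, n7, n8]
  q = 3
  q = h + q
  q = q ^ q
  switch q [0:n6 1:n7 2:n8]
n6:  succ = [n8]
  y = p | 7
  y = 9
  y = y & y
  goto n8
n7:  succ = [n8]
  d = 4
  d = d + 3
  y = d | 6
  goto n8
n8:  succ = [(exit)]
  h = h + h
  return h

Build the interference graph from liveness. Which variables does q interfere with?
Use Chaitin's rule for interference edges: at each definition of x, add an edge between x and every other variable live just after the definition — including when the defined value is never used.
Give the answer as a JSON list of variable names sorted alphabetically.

Per-block:
  n0: def={h,p} ue=∅
  n1: def={p,q} ue={p}
  n2: def={h,m,y} ue=∅
  n3: def={m} ue=∅
  n4: def={m,p} ue=∅
  n5: def={q} ue={h}
  n6: def={y} ue={p}
  n7: def={d,y} ue=∅
  n8: def={h} ue={h}

Backward fixpoint:
  n0 li=∅ lo={h,p}
  n1 li={p} lo={p}
  n2 li={p} lo={h,p}
  n3 li={h,p} lo={h,p}
  n4 li={h} lo={h,p}
  n5 li={h,p} lo={h,p}
  n6 li={h,p} lo={h}
  n7 li={h} lo={h}
  n8 li={h} lo=∅

Interfere edges:
  d: {h}
  h: {d,m,p,q,y}
  m: {h,p,y}
  p: {h,m,q,y}
  q: {h,p}
  y: {h,m,p}

N(q) = ["h", "p"]

Answer: ["h", "p"]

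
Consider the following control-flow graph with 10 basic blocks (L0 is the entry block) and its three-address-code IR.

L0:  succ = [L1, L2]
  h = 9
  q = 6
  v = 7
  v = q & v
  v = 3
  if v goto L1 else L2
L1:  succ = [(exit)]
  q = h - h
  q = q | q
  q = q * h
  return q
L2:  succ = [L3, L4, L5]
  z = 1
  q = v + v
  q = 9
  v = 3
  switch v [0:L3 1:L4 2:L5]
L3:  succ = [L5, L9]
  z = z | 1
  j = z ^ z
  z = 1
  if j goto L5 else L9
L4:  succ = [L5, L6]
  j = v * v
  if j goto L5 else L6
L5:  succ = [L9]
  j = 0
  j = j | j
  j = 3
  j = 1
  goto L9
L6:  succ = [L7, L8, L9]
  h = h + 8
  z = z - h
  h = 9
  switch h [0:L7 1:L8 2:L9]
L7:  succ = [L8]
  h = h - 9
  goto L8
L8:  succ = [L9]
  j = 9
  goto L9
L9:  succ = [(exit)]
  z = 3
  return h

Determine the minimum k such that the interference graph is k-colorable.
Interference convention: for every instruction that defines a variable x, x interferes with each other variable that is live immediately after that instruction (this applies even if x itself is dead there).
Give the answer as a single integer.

def/use:
  L0: {h,q,v} / ∅
  L1: {q} / {h}
  L2: {q,v,z} / {v}
  L3: {j,z} / {z}
  L4: {j} / {v}
  L5: {j} / ∅
  L6: {h,z} / {h,z}
  L7: {h} / {h}
  L8: {j} / ∅
  L9: {z} / {h}

Live sets:
  live L0: ∅→{h,v}
  live L1: {h}→∅
  live L2: {h,v}→{h,v,z}
  live L3: {h,z}→{h}
  live L4: {h,v,z}→{h,z}
  live L5: {h}→{h}
  live L6: {h,z}→{h}
  live L7: {h}→{h}
  live L8: {h}→{h}
  live L9: {h}→∅

Interfere edges:
  h: {j,q,v,z}
  j: {h,z}
  q: {h,v,z}
  v: {h,q,z}
  z: {h,j,q,v}

Chromatic number:
  clique {h,q,v,z} ⇒ need ≥ 4
  assign h→R0 j→R2 q→R2 v→R3 z→R1 — no edge inside a register ⇒ χ ≤ 4
  χ = 4

Answer: 4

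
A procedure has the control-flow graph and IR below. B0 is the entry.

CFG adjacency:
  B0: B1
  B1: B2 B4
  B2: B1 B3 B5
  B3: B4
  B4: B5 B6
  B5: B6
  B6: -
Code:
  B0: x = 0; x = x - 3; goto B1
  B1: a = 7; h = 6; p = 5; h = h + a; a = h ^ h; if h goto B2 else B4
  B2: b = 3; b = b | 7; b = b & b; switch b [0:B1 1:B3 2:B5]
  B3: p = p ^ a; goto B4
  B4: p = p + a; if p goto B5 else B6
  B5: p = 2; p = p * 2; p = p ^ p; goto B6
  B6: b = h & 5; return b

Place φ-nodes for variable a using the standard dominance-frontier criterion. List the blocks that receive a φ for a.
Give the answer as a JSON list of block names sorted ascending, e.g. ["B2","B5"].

idom tree: B1←B0 B2←B1 B3←B2 B4←B1 B5←B1 B6←B1
Dom at joins:
  B1: preds {B0,B2}: {B0} ∩ {B0,B1,B2} = {B0}; idom=B0
  B4: preds {B1,B3}: {B0,B1} ∩ {B0,B1,B2,B3} = {B0,B1}; idom=B1
  B5: preds {B2,B4}: {B0,B1,B2} ∩ {B0,B1,B4} = {B0,B1}; idom=B1
  B6: preds {B4,B5}: {B0,B1,B4} ∩ {B0,B1,B5} = {B0,B1}; idom=B1

DF walk-up:
  B1←B0: walk · to B0
  B1←B2: walk B2→B1 to B0
  B4←B1: walk · to B1
  B4←B3: walk B3→B2 to B1
  B5←B2: walk B2 to B1
  B5←B4: walk B4 to B1
  B6←B4: walk B4 to B1
  B6←B5: walk B5 to B1
  B0 → ∅
  B1 → {B1}
  B2 → {B1,B4,B5}
  B3 → {B4}
  B4 → {B5,B6}
  B5 → {B6}
  B6 → ∅

φ for a: defs {B1}
  DF⁺ = {B1}

Answer: ["B1"]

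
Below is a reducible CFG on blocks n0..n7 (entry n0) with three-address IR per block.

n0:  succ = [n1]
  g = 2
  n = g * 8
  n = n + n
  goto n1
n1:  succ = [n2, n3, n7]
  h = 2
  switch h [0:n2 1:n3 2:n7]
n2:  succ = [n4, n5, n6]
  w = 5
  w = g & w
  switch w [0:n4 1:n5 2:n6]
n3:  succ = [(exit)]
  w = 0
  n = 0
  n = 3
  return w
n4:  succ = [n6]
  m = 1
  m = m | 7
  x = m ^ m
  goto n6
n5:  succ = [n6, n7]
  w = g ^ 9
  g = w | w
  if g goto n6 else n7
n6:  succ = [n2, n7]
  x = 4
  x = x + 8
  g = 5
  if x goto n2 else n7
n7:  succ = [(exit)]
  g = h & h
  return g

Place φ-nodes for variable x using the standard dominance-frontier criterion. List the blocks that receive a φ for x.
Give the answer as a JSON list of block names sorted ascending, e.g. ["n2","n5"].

idom tree: n1←n0 n2←n1 n3←n1 n4←n2 n5←n2 n6←n2 n7←n1
Join-block Dom:
  n2: preds {n1,n6}: {n0,n1} ∩ {n0,n1,n2,n6} = {n0,n1}; idom=n1
  n6: preds {n2,n4,n5}: {n0,n1,n2} ∩ {n0,n1,n2,n4} ∩ {n0,n1,n2,n5} = {n0,n1,n2}; idom=n2
  n7: preds {n1,n5,n6}: {n0,n1} ∩ {n0,n1,n2,n5} ∩ {n0,n1,n2,n6} = {n0,n1}; idom=n1

Frontier:
  join n2 pred n1: · stop@n1
  join n2 pred n6: n6→n2 stop@n1
  join n6 pred n2: · stop@n2
  join n6 pred n4: n4 stop@n2
  join n6 pred n5: n5 stop@n2
  join n7 pred n1: · stop@n1
  join n7 pred n5: n5→n2 stop@n1
  join n7 pred n6: n6→n2 stop@n1
  n0: DF=∅
  n1: DF=∅
  n2: DF={n2,n7}
  n3: DF=∅
  n4: DF={n6}
  n5: DF={n6,n7}
  n6: DF={n2,n7}
  n7: DF=∅

φ for x: defs {n4,n6}
  DF⁺ = {n2,n6,n7}

Answer: ["n2", "n6", "n7"]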